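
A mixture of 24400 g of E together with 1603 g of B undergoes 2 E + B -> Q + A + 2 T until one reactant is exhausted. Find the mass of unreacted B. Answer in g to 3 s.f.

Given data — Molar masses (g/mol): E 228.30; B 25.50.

n(E) = 24400 / 228.30 = 106.9 mol
n(B) = 1603 / 25.50 = 62.86 mol
n/ν for E = 106.9/2 = 53.45
n/ν for B = 62.86/1 = 62.86
Smallest n/ν is E → limiting reagent.
B consumed = (1/2) × 106.9 = 53.45 mol
B remaining = 62.86 − 53.45 = 9.410 mol
mass = 9.410 × 25.50 = 240.0 g

240 g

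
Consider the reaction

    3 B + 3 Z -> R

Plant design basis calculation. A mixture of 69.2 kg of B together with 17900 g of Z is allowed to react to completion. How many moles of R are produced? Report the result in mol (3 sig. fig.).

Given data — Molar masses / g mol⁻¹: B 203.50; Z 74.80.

n(B) = 69.20×1000 / 203.50 = 340.0 mol
n(Z) = 17900 / 74.80 = 239.3 mol
n/ν for B = 340.0/3 = 113.3
n/ν for Z = 239.3/3 = 79.77
Smallest n/ν is Z → limiting reagent.
n(R) = (1/3) × 239.3 = 79.77 mol

79.8 mol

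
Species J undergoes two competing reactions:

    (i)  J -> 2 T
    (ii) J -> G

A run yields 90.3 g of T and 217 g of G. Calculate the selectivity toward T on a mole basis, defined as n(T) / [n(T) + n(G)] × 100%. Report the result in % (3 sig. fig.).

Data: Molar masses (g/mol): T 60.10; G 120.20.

45.4 %

n(T) = 90.3 / 60.10 = 1.502 mol
n(G) = 217 / 120.20 = 1.805 mol
selectivity = 1.502/(1.502+1.805) × 100 = 45.42 %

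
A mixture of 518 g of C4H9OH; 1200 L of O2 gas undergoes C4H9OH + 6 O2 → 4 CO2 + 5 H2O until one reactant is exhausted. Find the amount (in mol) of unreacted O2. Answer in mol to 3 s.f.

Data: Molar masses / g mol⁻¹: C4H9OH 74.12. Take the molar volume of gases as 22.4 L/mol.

11.6 mol

n(C4H9OH) = 518.0 / 74.12 = 6.989 mol
n(O2) = 1200 / 22.4 = 53.57 mol
n/ν for C4H9OH = 6.989/1 = 6.989
n/ν for O2 = 53.57/6 = 8.928
Smallest n/ν is C4H9OH → limiting reagent.
O2 consumed = (6/1) × 6.989 = 41.93 mol
O2 remaining = 53.57 − 41.93 = 11.64 mol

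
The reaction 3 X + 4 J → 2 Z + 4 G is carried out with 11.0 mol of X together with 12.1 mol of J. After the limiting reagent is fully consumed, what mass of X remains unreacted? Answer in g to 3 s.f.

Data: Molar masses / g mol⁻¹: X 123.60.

n(X) = 11.00 mol
n(J) = 12.10 mol
n/ν → X: 3.667, J: 3.025; J is limiting.
X consumed = (3/4) × 12.10 = 9.075 mol
X remaining = 11.00 − 9.075 = 1.925 mol
mass = 1.925 × 123.60 = 237.9 g

238 g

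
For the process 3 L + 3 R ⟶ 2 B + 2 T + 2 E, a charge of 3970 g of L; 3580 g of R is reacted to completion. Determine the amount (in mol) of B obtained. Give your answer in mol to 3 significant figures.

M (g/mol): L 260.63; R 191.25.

10.2 mol

n(L) = 3970 / 260.63 = 15.23 mol
n(R) = 3580 / 191.25 = 18.72 mol
n/ν for L = 15.23/3 = 5.077
n/ν for R = 18.72/3 = 6.240
Smallest n/ν is L → limiting reagent.
n(B) = (2/3) × 15.23 = 10.15 mol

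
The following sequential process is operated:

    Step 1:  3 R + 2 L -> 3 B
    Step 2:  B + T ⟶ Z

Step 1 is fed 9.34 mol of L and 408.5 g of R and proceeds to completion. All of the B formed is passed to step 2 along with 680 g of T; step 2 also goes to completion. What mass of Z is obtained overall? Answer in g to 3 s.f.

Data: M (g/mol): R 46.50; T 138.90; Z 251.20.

Step 1:
n(L) = 9.340 mol
n(R) = 408.5 / 46.50 = 8.785 mol
n/ν → L: 4.670, R: 2.928; R is limiting.
n(B) produced = (3/3) × 8.785 = 8.785 mol
Step 2:
n(B) available = 8.785 mol
n(T) = 680.0 / 138.90 = 4.896 mol
n/ν → B: 8.785, T: 4.896; T is limiting.
n(Z) = (1/1) × 4.896 = 4.896 mol
mass = 4.896 × 251.20 = 1230 g

1230 g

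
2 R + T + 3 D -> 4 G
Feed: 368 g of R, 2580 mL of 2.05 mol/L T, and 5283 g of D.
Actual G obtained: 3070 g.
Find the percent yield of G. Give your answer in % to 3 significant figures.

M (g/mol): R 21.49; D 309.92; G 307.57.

47.2 %

n(R) = 368.0 / 21.49 = 17.12 mol
n(T) = 2.05 × 2580/1000 = 5.289 mol
n(D) = 5283 / 309.92 = 17.05 mol
n/ν for R = 17.12/2 = 8.560
n/ν for T = 5.289/1 = 5.289
n/ν for D = 17.05/3 = 5.683
Smallest n/ν is T → limiting reagent.
theoretical n(G) = (4/1) × 5.289 = 21.16 mol → 6508 g
% yield = 3070 / 6508 × 100 = 47.17 %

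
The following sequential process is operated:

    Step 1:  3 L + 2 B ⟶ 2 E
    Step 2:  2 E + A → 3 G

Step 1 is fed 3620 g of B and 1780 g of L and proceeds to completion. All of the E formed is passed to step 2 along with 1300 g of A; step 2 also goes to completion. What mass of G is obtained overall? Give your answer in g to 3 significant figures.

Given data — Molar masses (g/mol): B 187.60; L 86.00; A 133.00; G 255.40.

Step 1:
n(B) = 3620 / 187.60 = 19.30 mol
n(L) = 1780 / 86.00 = 20.70 mol
n/ν → B: 9.650, L: 6.900; L is limiting.
n(E) produced = (2/3) × 20.70 = 13.80 mol
Step 2:
n(E) available = 13.80 mol
n(A) = 1300 / 133.00 = 9.774 mol
n/ν → E: 6.900, A: 9.774; E is limiting.
n(G) = (3/2) × 13.80 = 20.70 mol
mass = 20.70 × 255.40 = 5287 g

5290 g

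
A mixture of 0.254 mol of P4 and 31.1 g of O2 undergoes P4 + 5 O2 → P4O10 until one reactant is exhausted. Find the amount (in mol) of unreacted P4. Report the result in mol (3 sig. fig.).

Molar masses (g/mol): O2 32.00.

n(P4) = 0.2540 mol
n(O2) = 31.10 / 32.00 = 0.9719 mol
n/ν for P4 = 0.2540/1 = 0.2540
n/ν for O2 = 0.9719/5 = 0.1944
Smallest n/ν is O2 → limiting reagent.
P4 consumed = (1/5) × 0.9719 = 0.1944 mol
P4 remaining = 0.2540 − 0.1944 = 0.05960 mol

0.0596 mol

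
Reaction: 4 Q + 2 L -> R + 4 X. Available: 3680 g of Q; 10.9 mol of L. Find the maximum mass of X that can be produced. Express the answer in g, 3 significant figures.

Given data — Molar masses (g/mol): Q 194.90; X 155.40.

2930 g

n(Q) = 3680 / 194.90 = 18.88 mol
n(L) = 10.90 mol
n/ν → Q: 4.720, L: 5.450; Q is limiting.
n(X) = (4/4) × 18.88 = 18.88 mol
mass = 18.88 × 155.40 = 2934 g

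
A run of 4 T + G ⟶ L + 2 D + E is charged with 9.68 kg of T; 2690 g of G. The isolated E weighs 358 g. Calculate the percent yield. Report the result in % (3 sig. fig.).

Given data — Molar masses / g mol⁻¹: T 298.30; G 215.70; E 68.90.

n(T) = 9.680×1000 / 298.30 = 32.45 mol
n(G) = 2690 / 215.70 = 12.47 mol
n/ν for T = 32.45/4 = 8.113
n/ν for G = 12.47/1 = 12.47
Smallest n/ν is T → limiting reagent.
theoretical n(E) = (1/4) × 32.45 = 8.113 mol → 559.0 g
% yield = 358 / 559.0 × 100 = 64.04 %

64.0 %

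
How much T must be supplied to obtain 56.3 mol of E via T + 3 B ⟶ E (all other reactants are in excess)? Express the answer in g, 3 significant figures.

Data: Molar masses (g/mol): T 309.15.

17400 g

n(E) = 56.30 mol
n(T) = (1/1) × 56.30 = 56.30 mol
mass = 56.30 × 309.15 = 17410 g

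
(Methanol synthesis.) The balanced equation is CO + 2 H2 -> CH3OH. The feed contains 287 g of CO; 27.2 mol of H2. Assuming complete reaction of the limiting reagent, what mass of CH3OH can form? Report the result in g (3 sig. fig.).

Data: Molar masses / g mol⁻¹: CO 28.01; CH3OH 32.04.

328 g

n(CO) = 287.0 / 28.01 = 10.25 mol
n(H2) = 27.20 mol
n/ν for CO = 10.25/1 = 10.25
n/ν for H2 = 27.20/2 = 13.60
Smallest n/ν is CO → limiting reagent.
n(CH3OH) = (1/1) × 10.25 = 10.25 mol
mass = 10.25 × 32.04 = 328.4 g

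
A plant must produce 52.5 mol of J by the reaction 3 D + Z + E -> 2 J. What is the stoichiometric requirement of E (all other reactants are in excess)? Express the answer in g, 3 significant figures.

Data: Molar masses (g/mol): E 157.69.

4140 g

n(J) = 52.50 mol
n(E) = (1/2) × 52.50 = 26.25 mol
mass = 26.25 × 157.69 = 4139 g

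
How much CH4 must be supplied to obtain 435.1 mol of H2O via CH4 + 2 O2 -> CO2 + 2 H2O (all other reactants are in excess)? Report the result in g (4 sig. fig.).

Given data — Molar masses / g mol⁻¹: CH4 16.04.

n(H2O) = 435.1 mol
n(CH4) = (1/2) × 435.1 = 217.6 mol
mass = 217.6 × 16.04 = 3490 g

3490 g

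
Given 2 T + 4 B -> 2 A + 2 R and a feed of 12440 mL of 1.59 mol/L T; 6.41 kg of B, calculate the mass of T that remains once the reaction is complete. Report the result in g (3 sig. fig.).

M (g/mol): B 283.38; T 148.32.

1260 g

n(T) = 1.59 × 12440/1000 = 19.78 mol
n(B) = 6.410×1000 / 283.38 = 22.62 mol
n/ν → T: 9.890, B: 5.655; B is limiting.
T consumed = (2/4) × 22.62 = 11.31 mol
T remaining = 19.78 − 11.31 = 8.470 mol
mass = 8.470 × 148.32 = 1256 g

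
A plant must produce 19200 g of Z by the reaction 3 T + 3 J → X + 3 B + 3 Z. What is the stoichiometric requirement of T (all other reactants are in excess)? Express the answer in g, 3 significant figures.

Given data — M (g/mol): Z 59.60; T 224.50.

n(Z) = 19200 / 59.60 = 322.1 mol
n(T) = (3/3) × 322.1 = 322.1 mol
mass = 322.1 × 224.50 = 72310 g

72300 g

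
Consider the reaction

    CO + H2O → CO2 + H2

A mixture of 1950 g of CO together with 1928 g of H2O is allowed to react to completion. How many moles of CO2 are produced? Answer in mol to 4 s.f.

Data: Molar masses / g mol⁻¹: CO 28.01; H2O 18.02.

n(CO) = 1950 / 28.01 = 69.62 mol
n(H2O) = 1928 / 18.02 = 107.0 mol
n/ν → CO: 69.62, H2O: 107.0; CO is limiting.
n(CO2) = (1/1) × 69.62 = 69.62 mol

69.62 mol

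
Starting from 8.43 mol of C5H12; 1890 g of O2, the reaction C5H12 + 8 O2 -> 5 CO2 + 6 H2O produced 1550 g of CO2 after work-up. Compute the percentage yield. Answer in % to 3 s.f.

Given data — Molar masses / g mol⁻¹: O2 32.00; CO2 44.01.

95.4 %

n(C5H12) = 8.430 mol
n(O2) = 1890 / 32.00 = 59.06 mol
n/ν for C5H12 = 8.430/1 = 8.430
n/ν for O2 = 59.06/8 = 7.383
Smallest n/ν is O2 → limiting reagent.
theoretical n(CO2) = (5/8) × 59.06 = 36.91 mol → 1624 g
% yield = 1550 / 1624 × 100 = 95.44 %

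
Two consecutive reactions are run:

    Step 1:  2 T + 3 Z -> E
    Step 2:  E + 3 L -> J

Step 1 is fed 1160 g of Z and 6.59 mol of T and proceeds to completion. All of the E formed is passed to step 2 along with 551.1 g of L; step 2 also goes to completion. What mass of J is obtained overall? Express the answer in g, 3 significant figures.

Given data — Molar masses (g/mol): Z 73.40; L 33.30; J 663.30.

2190 g

Step 1:
n(Z) = 1160 / 73.40 = 15.80 mol
n(T) = 6.590 mol
n/ν for Z = 15.80/3 = 5.267
n/ν for T = 6.590/2 = 3.295
Smallest n/ν is T → limiting reagent.
n(E) produced = (1/2) × 6.590 = 3.295 mol
Step 2:
n(E) available = 3.295 mol
n(L) = 551.1 / 33.30 = 16.55 mol
n/ν for E = 3.295/1 = 3.295
n/ν for L = 16.55/3 = 5.517
Smallest n/ν is E → limiting reagent.
n(J) = (1/1) × 3.295 = 3.295 mol
mass = 3.295 × 663.30 = 2186 g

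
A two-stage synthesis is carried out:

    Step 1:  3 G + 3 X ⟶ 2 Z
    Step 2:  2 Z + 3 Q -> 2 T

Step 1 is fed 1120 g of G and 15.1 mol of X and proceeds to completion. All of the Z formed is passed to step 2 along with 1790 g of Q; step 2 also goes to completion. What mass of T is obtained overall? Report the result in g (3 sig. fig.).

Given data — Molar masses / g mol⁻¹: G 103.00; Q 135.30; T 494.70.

3590 g

Step 1:
n(G) = 1120 / 103.00 = 10.87 mol
n(X) = 15.10 mol
n/ν for G = 10.87/3 = 3.623
n/ν for X = 15.10/3 = 5.033
Smallest n/ν is G → limiting reagent.
n(Z) produced = (2/3) × 10.87 = 7.247 mol
Step 2:
n(Z) available = 7.247 mol
n(Q) = 1790 / 135.30 = 13.23 mol
n/ν for Z = 7.247/2 = 3.624
n/ν for Q = 13.23/3 = 4.410
Smallest n/ν is Z → limiting reagent.
n(T) = (2/2) × 7.247 = 7.247 mol
mass = 7.247 × 494.70 = 3585 g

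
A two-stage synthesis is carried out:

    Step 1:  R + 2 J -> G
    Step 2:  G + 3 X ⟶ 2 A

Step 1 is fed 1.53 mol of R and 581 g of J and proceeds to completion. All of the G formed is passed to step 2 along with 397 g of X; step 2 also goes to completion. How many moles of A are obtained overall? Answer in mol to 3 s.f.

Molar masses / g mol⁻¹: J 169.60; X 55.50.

Step 1:
n(R) = 1.530 mol
n(J) = 581.0 / 169.60 = 3.426 mol
n/ν for R = 1.530/1 = 1.530
n/ν for J = 3.426/2 = 1.713
Smallest n/ν is R → limiting reagent.
n(G) produced = (1/1) × 1.530 = 1.530 mol
Step 2:
n(G) available = 1.530 mol
n(X) = 397.0 / 55.50 = 7.153 mol
n/ν for G = 1.530/1 = 1.530
n/ν for X = 7.153/3 = 2.384
Smallest n/ν is G → limiting reagent.
n(A) = (2/1) × 1.530 = 3.060 mol

3.06 mol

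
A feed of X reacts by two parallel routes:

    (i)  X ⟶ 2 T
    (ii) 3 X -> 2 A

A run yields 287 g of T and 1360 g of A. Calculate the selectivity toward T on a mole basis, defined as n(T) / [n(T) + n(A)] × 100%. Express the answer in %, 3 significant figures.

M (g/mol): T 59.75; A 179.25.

n(T) = 287 / 59.75 = 4.803 mol
n(A) = 1360 / 179.25 = 7.587 mol
selectivity = 4.803/(4.803+7.587) × 100 = 38.77 %

38.8 %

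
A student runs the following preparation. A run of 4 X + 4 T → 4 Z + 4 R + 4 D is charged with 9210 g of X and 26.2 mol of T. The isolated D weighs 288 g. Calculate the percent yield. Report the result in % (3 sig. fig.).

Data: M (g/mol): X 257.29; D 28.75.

n(X) = 9210 / 257.29 = 35.80 mol
n(T) = 26.20 mol
n/ν for X = 35.80/4 = 8.950
n/ν for T = 26.20/4 = 6.550
Smallest n/ν is T → limiting reagent.
theoretical n(D) = (4/4) × 26.20 = 26.20 mol → 753.3 g
% yield = 288 / 753.3 × 100 = 38.23 %

38.2 %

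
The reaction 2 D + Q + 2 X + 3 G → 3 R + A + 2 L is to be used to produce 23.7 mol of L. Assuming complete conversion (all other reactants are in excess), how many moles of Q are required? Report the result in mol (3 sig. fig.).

n(L) = 23.70 mol
n(Q) = (1/2) × 23.70 = 11.85 mol

11.9 mol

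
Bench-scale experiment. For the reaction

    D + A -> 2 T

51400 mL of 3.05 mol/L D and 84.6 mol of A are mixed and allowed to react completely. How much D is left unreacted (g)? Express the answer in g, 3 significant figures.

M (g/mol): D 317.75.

22900 g

n(D) = 3.05 × 51400/1000 = 156.8 mol
n(A) = 84.60 mol
n/ν for D = 156.8/1 = 156.8
n/ν for A = 84.60/1 = 84.60
Smallest n/ν is A → limiting reagent.
D consumed = (1/1) × 84.60 = 84.60 mol
D remaining = 156.8 − 84.60 = 72.20 mol
mass = 72.20 × 317.75 = 22940 g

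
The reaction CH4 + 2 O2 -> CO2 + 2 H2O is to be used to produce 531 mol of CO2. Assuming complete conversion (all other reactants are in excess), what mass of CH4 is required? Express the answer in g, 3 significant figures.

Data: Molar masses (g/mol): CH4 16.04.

n(CO2) = 531.0 mol
n(CH4) = (1/1) × 531.0 = 531.0 mol
mass = 531.0 × 16.04 = 8517 g

8520 g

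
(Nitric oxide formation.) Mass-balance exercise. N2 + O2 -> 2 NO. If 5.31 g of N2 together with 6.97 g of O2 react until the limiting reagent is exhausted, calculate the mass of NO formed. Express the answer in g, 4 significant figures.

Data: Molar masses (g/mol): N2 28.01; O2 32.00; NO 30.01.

n(N2) = 5.310 / 28.01 = 0.1896 mol
n(O2) = 6.970 / 32.00 = 0.2178 mol
n/ν for N2 = 0.1896/1 = 0.1896
n/ν for O2 = 0.2178/1 = 0.2178
Smallest n/ν is N2 → limiting reagent.
n(NO) = (2/1) × 0.1896 = 0.3792 mol
mass = 0.3792 × 30.01 = 11.38 g

11.38 g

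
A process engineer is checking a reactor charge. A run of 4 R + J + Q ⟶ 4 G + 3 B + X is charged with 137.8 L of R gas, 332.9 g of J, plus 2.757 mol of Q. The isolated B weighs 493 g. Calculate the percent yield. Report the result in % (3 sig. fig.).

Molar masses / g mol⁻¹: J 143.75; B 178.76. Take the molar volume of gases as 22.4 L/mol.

59.8 %

n(R) = 137.8 / 22.4 = 6.152 mol
n(J) = 332.9 / 143.75 = 2.316 mol
n(Q) = 2.757 mol
n/ν for R = 6.152/4 = 1.538
n/ν for J = 2.316/1 = 2.316
n/ν for Q = 2.757/1 = 2.757
Smallest n/ν is R → limiting reagent.
theoretical n(B) = (3/4) × 6.152 = 4.614 mol → 824.8 g
% yield = 493 / 824.8 × 100 = 59.77 %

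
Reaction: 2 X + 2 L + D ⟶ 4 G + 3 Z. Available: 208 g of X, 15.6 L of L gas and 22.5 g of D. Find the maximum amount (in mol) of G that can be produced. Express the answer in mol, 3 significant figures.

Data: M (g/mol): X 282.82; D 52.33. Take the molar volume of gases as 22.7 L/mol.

1.37 mol

n(X) = 208.0 / 282.82 = 0.7355 mol
n(L) = 15.60 / 22.7 = 0.6872 mol
n(D) = 22.50 / 52.33 = 0.4300 mol
n/ν for X = 0.7355/2 = 0.3678
n/ν for L = 0.6872/2 = 0.3436
n/ν for D = 0.4300/1 = 0.4300
Smallest n/ν is L → limiting reagent.
n(G) = (4/2) × 0.6872 = 1.374 mol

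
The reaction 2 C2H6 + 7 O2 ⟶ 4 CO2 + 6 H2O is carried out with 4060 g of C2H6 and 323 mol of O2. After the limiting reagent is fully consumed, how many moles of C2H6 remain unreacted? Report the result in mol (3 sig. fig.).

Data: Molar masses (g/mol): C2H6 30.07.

42.7 mol

n(C2H6) = 4060 / 30.07 = 135.0 mol
n(O2) = 323.0 mol
n/ν → C2H6: 67.50, O2: 46.14; O2 is limiting.
C2H6 consumed = (2/7) × 323.0 = 92.29 mol
C2H6 remaining = 135.0 − 92.29 = 42.71 mol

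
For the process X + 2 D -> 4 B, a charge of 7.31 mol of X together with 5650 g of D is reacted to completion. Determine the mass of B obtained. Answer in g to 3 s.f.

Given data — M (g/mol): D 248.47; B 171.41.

n(X) = 7.310 mol
n(D) = 5650 / 248.47 = 22.74 mol
n/ν → X: 7.310, D: 11.37; X is limiting.
n(B) = (4/1) × 7.310 = 29.24 mol
mass = 29.24 × 171.41 = 5012 g

5010 g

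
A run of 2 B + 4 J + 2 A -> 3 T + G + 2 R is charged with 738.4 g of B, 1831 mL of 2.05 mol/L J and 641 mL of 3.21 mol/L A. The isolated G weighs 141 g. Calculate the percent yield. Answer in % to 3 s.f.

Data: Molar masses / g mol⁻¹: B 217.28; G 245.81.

n(B) = 738.4 / 217.28 = 3.398 mol
n(J) = 2.05 × 1831/1000 = 3.754 mol
n(A) = 3.21 × 641.0/1000 = 2.058 mol
n/ν for B = 3.398/2 = 1.699
n/ν for J = 3.754/4 = 0.9385
n/ν for A = 2.058/2 = 1.029
Smallest n/ν is J → limiting reagent.
theoretical n(G) = (1/4) × 3.754 = 0.9385 mol → 230.7 g
% yield = 141 / 230.7 × 100 = 61.12 %

61.1 %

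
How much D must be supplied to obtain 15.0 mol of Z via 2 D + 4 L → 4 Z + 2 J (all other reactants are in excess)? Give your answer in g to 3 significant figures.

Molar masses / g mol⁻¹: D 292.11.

n(Z) = 15.00 mol
n(D) = (2/4) × 15.00 = 7.500 mol
mass = 7.500 × 292.11 = 2191 g

2190 g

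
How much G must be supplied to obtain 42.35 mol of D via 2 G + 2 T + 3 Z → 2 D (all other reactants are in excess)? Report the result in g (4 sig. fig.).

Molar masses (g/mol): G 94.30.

n(D) = 42.35 mol
n(G) = (2/2) × 42.35 = 42.35 mol
mass = 42.35 × 94.30 = 3994 g

3994 g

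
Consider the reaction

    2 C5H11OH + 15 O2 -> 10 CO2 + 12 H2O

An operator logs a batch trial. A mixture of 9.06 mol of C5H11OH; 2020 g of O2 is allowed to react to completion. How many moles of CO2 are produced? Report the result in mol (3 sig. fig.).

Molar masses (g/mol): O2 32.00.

42.1 mol

n(C5H11OH) = 9.060 mol
n(O2) = 2020 / 32.00 = 63.13 mol
n/ν for C5H11OH = 9.060/2 = 4.530
n/ν for O2 = 63.13/15 = 4.209
Smallest n/ν is O2 → limiting reagent.
n(CO2) = (10/15) × 63.13 = 42.09 mol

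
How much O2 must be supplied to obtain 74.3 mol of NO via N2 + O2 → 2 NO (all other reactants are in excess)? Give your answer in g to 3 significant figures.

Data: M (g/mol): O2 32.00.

n(NO) = 74.30 mol
n(O2) = (1/2) × 74.30 = 37.15 mol
mass = 37.15 × 32.00 = 1189 g

1190 g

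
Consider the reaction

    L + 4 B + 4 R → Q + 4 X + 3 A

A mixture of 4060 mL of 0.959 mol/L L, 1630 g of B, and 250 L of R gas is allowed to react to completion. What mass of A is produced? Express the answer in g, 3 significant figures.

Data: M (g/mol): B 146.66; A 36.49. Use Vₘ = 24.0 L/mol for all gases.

285 g

n(L) = 0.959 × 4060/1000 = 3.894 mol
n(B) = 1630 / 146.66 = 11.11 mol
n(R) = 250.0 / 24.0 = 10.42 mol
n/ν for L = 3.894/1 = 3.894
n/ν for B = 11.11/4 = 2.778
n/ν for R = 10.42/4 = 2.605
Smallest n/ν is R → limiting reagent.
n(A) = (3/4) × 10.42 = 7.815 mol
mass = 7.815 × 36.49 = 285.2 g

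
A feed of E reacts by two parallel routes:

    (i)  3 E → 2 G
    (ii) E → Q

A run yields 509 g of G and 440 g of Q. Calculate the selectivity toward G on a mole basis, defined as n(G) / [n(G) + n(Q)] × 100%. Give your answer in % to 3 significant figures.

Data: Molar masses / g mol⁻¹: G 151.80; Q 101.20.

n(G) = 509 / 151.80 = 3.353 mol
n(Q) = 440 / 101.20 = 4.348 mol
selectivity = 3.353/(3.353+4.348) × 100 = 43.54 %

43.5 %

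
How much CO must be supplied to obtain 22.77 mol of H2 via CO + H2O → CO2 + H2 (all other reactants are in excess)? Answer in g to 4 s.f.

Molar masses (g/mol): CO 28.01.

n(H2) = 22.77 mol
n(CO) = (1/1) × 22.77 = 22.77 mol
mass = 22.77 × 28.01 = 637.8 g

637.8 g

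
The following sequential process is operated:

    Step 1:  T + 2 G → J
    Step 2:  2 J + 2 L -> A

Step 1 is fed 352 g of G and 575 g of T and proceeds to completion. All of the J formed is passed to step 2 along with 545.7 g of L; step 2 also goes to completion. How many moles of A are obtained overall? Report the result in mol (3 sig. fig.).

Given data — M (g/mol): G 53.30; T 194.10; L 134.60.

Step 1:
n(G) = 352.0 / 53.30 = 6.604 mol
n(T) = 575.0 / 194.10 = 2.962 mol
n/ν for G = 6.604/2 = 3.302
n/ν for T = 2.962/1 = 2.962
Smallest n/ν is T → limiting reagent.
n(J) produced = (1/1) × 2.962 = 2.962 mol
Step 2:
n(J) available = 2.962 mol
n(L) = 545.7 / 134.60 = 4.054 mol
n/ν for J = 2.962/2 = 1.481
n/ν for L = 4.054/2 = 2.027
Smallest n/ν is J → limiting reagent.
n(A) = (1/2) × 2.962 = 1.481 mol

1.48 mol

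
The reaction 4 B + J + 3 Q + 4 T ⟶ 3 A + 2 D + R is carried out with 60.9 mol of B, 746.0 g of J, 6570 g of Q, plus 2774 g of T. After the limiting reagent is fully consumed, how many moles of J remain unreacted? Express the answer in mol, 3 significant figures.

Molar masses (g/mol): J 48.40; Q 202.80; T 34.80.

n(B) = 60.90 mol
n(J) = 746.0 / 48.40 = 15.41 mol
n(Q) = 6570 / 202.80 = 32.40 mol
n(T) = 2774 / 34.80 = 79.71 mol
n/ν → B: 15.23, J: 15.41, Q: 10.80, T: 19.93; Q is limiting.
J consumed = (1/3) × 32.40 = 10.80 mol
J remaining = 15.41 − 10.80 = 4.610 mol

4.61 mol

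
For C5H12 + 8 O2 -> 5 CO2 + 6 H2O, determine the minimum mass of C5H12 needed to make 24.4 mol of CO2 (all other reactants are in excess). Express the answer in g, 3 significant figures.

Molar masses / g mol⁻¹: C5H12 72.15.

352 g

n(CO2) = 24.40 mol
n(C5H12) = (1/5) × 24.40 = 4.880 mol
mass = 4.880 × 72.15 = 352.1 g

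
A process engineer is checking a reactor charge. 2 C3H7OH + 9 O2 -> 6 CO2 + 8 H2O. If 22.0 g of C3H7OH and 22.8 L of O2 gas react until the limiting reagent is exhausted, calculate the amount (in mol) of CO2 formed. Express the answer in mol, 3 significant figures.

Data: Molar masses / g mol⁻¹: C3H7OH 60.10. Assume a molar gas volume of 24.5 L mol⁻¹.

0.620 mol

n(C3H7OH) = 22.00 / 60.10 = 0.3661 mol
n(O2) = 22.80 / 24.5 = 0.9306 mol
n/ν for C3H7OH = 0.3661/2 = 0.1831
n/ν for O2 = 0.9306/9 = 0.1034
Smallest n/ν is O2 → limiting reagent.
n(CO2) = (6/9) × 0.9306 = 0.6204 mol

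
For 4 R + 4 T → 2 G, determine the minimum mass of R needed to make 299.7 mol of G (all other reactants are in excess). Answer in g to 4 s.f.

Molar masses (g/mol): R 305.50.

183100 g

n(G) = 299.7 mol
n(R) = (4/2) × 299.7 = 599.4 mol
mass = 599.4 × 305.50 = 183100 g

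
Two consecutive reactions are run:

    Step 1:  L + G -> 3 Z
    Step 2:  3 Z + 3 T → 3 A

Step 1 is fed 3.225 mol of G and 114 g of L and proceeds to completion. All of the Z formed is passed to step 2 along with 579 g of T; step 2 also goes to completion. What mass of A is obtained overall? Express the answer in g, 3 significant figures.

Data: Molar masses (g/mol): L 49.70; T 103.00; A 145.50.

Step 1:
n(G) = 3.225 mol
n(L) = 114.0 / 49.70 = 2.294 mol
n/ν → G: 3.225, L: 2.294; L is limiting.
n(Z) produced = (3/1) × 2.294 = 6.882 mol
Step 2:
n(Z) available = 6.882 mol
n(T) = 579.0 / 103.00 = 5.621 mol
n/ν → Z: 2.294, T: 1.874; T is limiting.
n(A) = (3/3) × 5.621 = 5.621 mol
mass = 5.621 × 145.50 = 817.9 g

818 g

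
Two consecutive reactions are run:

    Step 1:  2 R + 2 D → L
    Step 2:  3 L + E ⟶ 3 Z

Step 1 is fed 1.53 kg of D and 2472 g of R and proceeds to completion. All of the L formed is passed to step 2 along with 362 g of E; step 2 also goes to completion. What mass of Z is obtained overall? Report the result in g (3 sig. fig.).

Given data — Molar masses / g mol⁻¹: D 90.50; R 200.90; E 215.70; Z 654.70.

Step 1:
n(D) = 1.530×1000 / 90.50 = 16.91 mol
n(R) = 2472 / 200.90 = 12.30 mol
n/ν for D = 16.91/2 = 8.455
n/ν for R = 12.30/2 = 6.150
Smallest n/ν is R → limiting reagent.
n(L) produced = (1/2) × 12.30 = 6.150 mol
Step 2:
n(L) available = 6.150 mol
n(E) = 362.0 / 215.70 = 1.678 mol
n/ν for L = 6.150/3 = 2.050
n/ν for E = 1.678/1 = 1.678
Smallest n/ν is E → limiting reagent.
n(Z) = (3/1) × 1.678 = 5.034 mol
mass = 5.034 × 654.70 = 3296 g

3300 g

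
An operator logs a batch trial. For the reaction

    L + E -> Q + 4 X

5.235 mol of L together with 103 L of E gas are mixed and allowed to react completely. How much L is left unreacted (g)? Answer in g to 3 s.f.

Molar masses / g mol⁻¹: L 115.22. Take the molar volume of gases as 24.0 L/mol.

109 g

n(L) = 5.235 mol
n(E) = 103.0 / 24.0 = 4.292 mol
n/ν → L: 5.235, E: 4.292; E is limiting.
L consumed = (1/1) × 4.292 = 4.292 mol
L remaining = 5.235 − 4.292 = 0.9430 mol
mass = 0.9430 × 115.22 = 108.7 g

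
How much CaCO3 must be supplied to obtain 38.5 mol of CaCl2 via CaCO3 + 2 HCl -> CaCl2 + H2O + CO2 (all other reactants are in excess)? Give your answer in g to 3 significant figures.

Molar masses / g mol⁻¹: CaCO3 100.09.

n(CaCl2) = 38.50 mol
n(CaCO3) = (1/1) × 38.50 = 38.50 mol
mass = 38.50 × 100.09 = 3853 g

3850 g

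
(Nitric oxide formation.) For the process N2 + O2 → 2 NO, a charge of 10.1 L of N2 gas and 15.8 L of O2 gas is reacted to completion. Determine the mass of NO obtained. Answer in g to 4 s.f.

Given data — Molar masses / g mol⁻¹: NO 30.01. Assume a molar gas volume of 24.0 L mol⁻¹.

25.26 g

n(N2) = 10.10 / 24.0 = 0.4208 mol
n(O2) = 15.80 / 24.0 = 0.6583 mol
n/ν → N2: 0.4208, O2: 0.6583; N2 is limiting.
n(NO) = (2/1) × 0.4208 = 0.8416 mol
mass = 0.8416 × 30.01 = 25.26 g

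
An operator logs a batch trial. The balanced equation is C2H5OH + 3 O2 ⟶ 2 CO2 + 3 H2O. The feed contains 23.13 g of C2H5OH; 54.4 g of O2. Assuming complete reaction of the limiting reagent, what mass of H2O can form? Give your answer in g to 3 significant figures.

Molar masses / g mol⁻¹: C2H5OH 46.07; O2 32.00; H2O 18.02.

n(C2H5OH) = 23.13 / 46.07 = 0.5021 mol
n(O2) = 54.40 / 32.00 = 1.700 mol
n/ν → C2H5OH: 0.5021, O2: 0.5667; C2H5OH is limiting.
n(H2O) = (3/1) × 0.5021 = 1.506 mol
mass = 1.506 × 18.02 = 27.14 g

27.1 g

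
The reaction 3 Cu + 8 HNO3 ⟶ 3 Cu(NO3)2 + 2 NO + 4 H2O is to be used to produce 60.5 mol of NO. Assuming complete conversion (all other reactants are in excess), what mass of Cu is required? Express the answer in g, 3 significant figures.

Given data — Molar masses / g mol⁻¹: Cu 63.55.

n(NO) = 60.50 mol
n(Cu) = (3/2) × 60.50 = 90.75 mol
mass = 90.75 × 63.55 = 5767 g

5770 g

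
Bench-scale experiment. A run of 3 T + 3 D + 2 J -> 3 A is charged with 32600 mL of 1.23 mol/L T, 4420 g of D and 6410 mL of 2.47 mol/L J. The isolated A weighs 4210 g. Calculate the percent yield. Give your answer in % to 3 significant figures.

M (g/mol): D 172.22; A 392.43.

45.2 %

n(T) = 1.23 × 32600/1000 = 40.10 mol
n(D) = 4420 / 172.22 = 25.66 mol
n(J) = 2.47 × 6410/1000 = 15.83 mol
n/ν for T = 40.10/3 = 13.37
n/ν for D = 25.66/3 = 8.553
n/ν for J = 15.83/2 = 7.915
Smallest n/ν is J → limiting reagent.
theoretical n(A) = (3/2) × 15.83 = 23.75 mol → 9320 g
% yield = 4210 / 9320 × 100 = 45.17 %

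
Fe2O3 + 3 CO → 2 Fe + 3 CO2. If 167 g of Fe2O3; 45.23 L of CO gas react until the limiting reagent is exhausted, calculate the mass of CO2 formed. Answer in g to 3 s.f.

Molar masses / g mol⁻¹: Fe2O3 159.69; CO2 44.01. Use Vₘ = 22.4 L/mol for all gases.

88.9 g

n(Fe2O3) = 167.0 / 159.69 = 1.046 mol
n(CO) = 45.23 / 22.4 = 2.019 mol
n/ν → Fe2O3: 1.046, CO: 0.6730; CO is limiting.
n(CO2) = (3/3) × 2.019 = 2.019 mol
mass = 2.019 × 44.01 = 88.86 g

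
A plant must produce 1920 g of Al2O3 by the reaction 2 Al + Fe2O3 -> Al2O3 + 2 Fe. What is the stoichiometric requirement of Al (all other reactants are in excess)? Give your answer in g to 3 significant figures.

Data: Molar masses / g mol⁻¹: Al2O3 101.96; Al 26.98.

1020 g

n(Al2O3) = 1920 / 101.96 = 18.83 mol
n(Al) = (2/1) × 18.83 = 37.66 mol
mass = 37.66 × 26.98 = 1016 g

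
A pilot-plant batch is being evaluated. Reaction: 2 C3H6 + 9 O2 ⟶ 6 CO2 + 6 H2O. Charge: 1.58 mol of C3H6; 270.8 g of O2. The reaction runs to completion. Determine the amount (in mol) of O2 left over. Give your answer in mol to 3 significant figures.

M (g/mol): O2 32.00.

1.35 mol

n(C3H6) = 1.580 mol
n(O2) = 270.8 / 32.00 = 8.463 mol
n/ν → C3H6: 0.7900, O2: 0.9403; C3H6 is limiting.
O2 consumed = (9/2) × 1.580 = 7.110 mol
O2 remaining = 8.463 − 7.110 = 1.353 mol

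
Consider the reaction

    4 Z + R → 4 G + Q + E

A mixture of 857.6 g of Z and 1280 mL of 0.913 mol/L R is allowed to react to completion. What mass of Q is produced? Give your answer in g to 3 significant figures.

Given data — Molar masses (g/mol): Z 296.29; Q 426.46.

309 g

n(Z) = 857.6 / 296.29 = 2.894 mol
n(R) = 0.913 × 1280/1000 = 1.169 mol
n/ν for Z = 2.894/4 = 0.7235
n/ν for R = 1.169/1 = 1.169
Smallest n/ν is Z → limiting reagent.
n(Q) = (1/4) × 2.894 = 0.7235 mol
mass = 0.7235 × 426.46 = 308.5 g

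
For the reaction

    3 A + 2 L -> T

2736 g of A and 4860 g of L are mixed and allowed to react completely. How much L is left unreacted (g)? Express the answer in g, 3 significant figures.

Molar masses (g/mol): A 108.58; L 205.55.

n(A) = 2736 / 108.58 = 25.20 mol
n(L) = 4860 / 205.55 = 23.64 mol
n/ν for A = 25.20/3 = 8.400
n/ν for L = 23.64/2 = 11.82
Smallest n/ν is A → limiting reagent.
L consumed = (2/3) × 25.20 = 16.80 mol
L remaining = 23.64 − 16.80 = 6.840 mol
mass = 6.840 × 205.55 = 1406 g

1410 g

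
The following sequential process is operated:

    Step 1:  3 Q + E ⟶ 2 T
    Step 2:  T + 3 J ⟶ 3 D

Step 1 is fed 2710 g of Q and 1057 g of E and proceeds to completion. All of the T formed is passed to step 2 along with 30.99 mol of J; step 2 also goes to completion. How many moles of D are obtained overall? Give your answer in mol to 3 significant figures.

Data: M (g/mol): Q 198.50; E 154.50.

Step 1:
n(Q) = 2710 / 198.50 = 13.65 mol
n(E) = 1057 / 154.50 = 6.841 mol
n/ν for Q = 13.65/3 = 4.550
n/ν for E = 6.841/1 = 6.841
Smallest n/ν is Q → limiting reagent.
n(T) produced = (2/3) × 13.65 = 9.100 mol
Step 2:
n(T) available = 9.100 mol
n(J) = 30.99 mol
n/ν for T = 9.100/1 = 9.100
n/ν for J = 30.99/3 = 10.33
Smallest n/ν is T → limiting reagent.
n(D) = (3/1) × 9.100 = 27.30 mol

27.3 mol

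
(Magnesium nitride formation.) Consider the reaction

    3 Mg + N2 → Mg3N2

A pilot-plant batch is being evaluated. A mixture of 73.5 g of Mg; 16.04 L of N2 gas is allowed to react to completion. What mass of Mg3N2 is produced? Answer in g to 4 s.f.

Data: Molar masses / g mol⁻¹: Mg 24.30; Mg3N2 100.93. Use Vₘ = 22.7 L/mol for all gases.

71.32 g

n(Mg) = 73.50 / 24.30 = 3.025 mol
n(N2) = 16.04 / 22.7 = 0.7066 mol
n/ν for Mg = 3.025/3 = 1.008
n/ν for N2 = 0.7066/1 = 0.7066
Smallest n/ν is N2 → limiting reagent.
n(Mg3N2) = (1/1) × 0.7066 = 0.7066 mol
mass = 0.7066 × 100.93 = 71.32 g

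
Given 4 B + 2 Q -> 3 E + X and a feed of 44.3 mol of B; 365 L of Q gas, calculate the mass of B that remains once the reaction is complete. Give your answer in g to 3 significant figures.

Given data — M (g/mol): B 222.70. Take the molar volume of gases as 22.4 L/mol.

2610 g

n(B) = 44.30 mol
n(Q) = 365.0 / 22.4 = 16.29 mol
n/ν for B = 44.30/4 = 11.08
n/ν for Q = 16.29/2 = 8.145
Smallest n/ν is Q → limiting reagent.
B consumed = (4/2) × 16.29 = 32.58 mol
B remaining = 44.30 − 32.58 = 11.72 mol
mass = 11.72 × 222.70 = 2610 g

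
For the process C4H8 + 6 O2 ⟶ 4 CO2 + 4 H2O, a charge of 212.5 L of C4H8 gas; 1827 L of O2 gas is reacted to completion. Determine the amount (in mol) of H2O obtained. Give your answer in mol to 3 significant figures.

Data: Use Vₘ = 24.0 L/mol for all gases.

35.4 mol

n(C4H8) = 212.5 / 24.0 = 8.854 mol
n(O2) = 1827 / 24.0 = 76.13 mol
n/ν for C4H8 = 8.854/1 = 8.854
n/ν for O2 = 76.13/6 = 12.69
Smallest n/ν is C4H8 → limiting reagent.
n(H2O) = (4/1) × 8.854 = 35.42 mol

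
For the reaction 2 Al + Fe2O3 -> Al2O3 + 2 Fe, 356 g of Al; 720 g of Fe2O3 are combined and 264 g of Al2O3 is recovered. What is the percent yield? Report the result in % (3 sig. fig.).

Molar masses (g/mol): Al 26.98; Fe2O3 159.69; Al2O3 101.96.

57.4 %

n(Al) = 356.0 / 26.98 = 13.19 mol
n(Fe2O3) = 720.0 / 159.69 = 4.509 mol
n/ν for Al = 13.19/2 = 6.595
n/ν for Fe2O3 = 4.509/1 = 4.509
Smallest n/ν is Fe2O3 → limiting reagent.
theoretical n(Al2O3) = (1/1) × 4.509 = 4.509 mol → 459.7 g
% yield = 264 / 459.7 × 100 = 57.43 %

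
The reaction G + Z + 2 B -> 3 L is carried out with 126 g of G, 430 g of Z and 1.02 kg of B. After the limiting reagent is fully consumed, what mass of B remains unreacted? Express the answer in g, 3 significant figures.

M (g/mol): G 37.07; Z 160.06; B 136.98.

284 g

n(G) = 126.0 / 37.07 = 3.399 mol
n(Z) = 430.0 / 160.06 = 2.686 mol
n(B) = 1.020×1000 / 136.98 = 7.446 mol
n/ν for G = 3.399/1 = 3.399
n/ν for Z = 2.686/1 = 2.686
n/ν for B = 7.446/2 = 3.723
Smallest n/ν is Z → limiting reagent.
B consumed = (2/1) × 2.686 = 5.372 mol
B remaining = 7.446 − 5.372 = 2.074 mol
mass = 2.074 × 136.98 = 284.1 g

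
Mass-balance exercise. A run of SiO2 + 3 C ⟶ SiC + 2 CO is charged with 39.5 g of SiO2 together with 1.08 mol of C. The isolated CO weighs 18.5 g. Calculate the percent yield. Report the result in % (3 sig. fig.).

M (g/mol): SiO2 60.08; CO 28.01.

91.7 %

n(SiO2) = 39.50 / 60.08 = 0.6575 mol
n(C) = 1.080 mol
n/ν for SiO2 = 0.6575/1 = 0.6575
n/ν for C = 1.080/3 = 0.3600
Smallest n/ν is C → limiting reagent.
theoretical n(CO) = (2/3) × 1.080 = 0.7200 mol → 20.17 g
% yield = 18.5 / 20.17 × 100 = 91.72 %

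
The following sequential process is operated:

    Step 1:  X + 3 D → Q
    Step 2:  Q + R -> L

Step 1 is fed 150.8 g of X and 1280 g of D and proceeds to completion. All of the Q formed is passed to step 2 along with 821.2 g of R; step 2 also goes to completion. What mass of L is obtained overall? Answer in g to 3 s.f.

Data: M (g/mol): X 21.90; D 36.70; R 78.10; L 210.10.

1450 g

Step 1:
n(X) = 150.8 / 21.90 = 6.886 mol
n(D) = 1280 / 36.70 = 34.88 mol
n/ν for X = 6.886/1 = 6.886
n/ν for D = 34.88/3 = 11.63
Smallest n/ν is X → limiting reagent.
n(Q) produced = (1/1) × 6.886 = 6.886 mol
Step 2:
n(Q) available = 6.886 mol
n(R) = 821.2 / 78.10 = 10.51 mol
n/ν for Q = 6.886/1 = 6.886
n/ν for R = 10.51/1 = 10.51
Smallest n/ν is Q → limiting reagent.
n(L) = (1/1) × 6.886 = 6.886 mol
mass = 6.886 × 210.10 = 1447 g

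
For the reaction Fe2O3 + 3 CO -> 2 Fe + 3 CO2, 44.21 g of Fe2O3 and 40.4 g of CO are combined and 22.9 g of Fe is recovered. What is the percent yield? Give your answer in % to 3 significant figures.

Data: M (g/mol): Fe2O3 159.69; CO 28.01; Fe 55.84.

n(Fe2O3) = 44.21 / 159.69 = 0.2768 mol
n(CO) = 40.40 / 28.01 = 1.442 mol
n/ν for Fe2O3 = 0.2768/1 = 0.2768
n/ν for CO = 1.442/3 = 0.4807
Smallest n/ν is Fe2O3 → limiting reagent.
theoretical n(Fe) = (2/1) × 0.2768 = 0.5536 mol → 30.91 g
% yield = 22.9 / 30.91 × 100 = 74.09 %

74.1 %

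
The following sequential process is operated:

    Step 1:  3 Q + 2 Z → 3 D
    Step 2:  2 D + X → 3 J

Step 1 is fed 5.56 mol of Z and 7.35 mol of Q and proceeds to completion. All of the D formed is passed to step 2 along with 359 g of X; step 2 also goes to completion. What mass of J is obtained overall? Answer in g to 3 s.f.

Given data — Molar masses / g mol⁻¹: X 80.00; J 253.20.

Step 1:
n(Z) = 5.560 mol
n(Q) = 7.350 mol
n/ν for Z = 5.560/2 = 2.780
n/ν for Q = 7.350/3 = 2.450
Smallest n/ν is Q → limiting reagent.
n(D) produced = (3/3) × 7.350 = 7.350 mol
Step 2:
n(D) available = 7.350 mol
n(X) = 359.0 / 80.00 = 4.488 mol
n/ν for D = 7.350/2 = 3.675
n/ν for X = 4.488/1 = 4.488
Smallest n/ν is D → limiting reagent.
n(J) = (3/2) × 7.350 = 11.03 mol
mass = 11.03 × 253.20 = 2793 g

2790 g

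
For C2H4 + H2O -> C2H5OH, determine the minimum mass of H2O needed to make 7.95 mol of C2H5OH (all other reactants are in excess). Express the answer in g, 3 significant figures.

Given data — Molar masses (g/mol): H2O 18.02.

n(C2H5OH) = 7.950 mol
n(H2O) = (1/1) × 7.950 = 7.950 mol
mass = 7.950 × 18.02 = 143.3 g

143 g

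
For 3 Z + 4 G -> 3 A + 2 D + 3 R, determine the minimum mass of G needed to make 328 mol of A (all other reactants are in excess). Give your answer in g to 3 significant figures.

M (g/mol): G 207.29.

90700 g

n(A) = 328.0 mol
n(G) = (4/3) × 328.0 = 437.3 mol
mass = 437.3 × 207.29 = 90650 g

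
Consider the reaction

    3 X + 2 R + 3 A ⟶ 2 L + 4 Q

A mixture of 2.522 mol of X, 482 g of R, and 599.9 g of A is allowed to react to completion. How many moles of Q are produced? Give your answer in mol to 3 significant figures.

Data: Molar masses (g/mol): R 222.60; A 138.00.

3.36 mol

n(X) = 2.522 mol
n(R) = 482.0 / 222.60 = 2.165 mol
n(A) = 599.9 / 138.00 = 4.347 mol
n/ν for X = 2.522/3 = 0.8407
n/ν for R = 2.165/2 = 1.083
n/ν for A = 4.347/3 = 1.449
Smallest n/ν is X → limiting reagent.
n(Q) = (4/3) × 2.522 = 3.363 mol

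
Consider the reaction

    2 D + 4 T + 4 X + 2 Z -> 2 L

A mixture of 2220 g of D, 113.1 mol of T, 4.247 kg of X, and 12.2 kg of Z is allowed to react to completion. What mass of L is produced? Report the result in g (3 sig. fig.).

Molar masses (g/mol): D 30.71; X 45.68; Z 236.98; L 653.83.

30400 g

n(D) = 2220 / 30.71 = 72.29 mol
n(T) = 113.1 mol
n(X) = 4.247×1000 / 45.68 = 92.97 mol
n(Z) = 12.20×1000 / 236.98 = 51.48 mol
n/ν → D: 36.15, T: 28.28, X: 23.24, Z: 25.74; X is limiting.
n(L) = (2/4) × 92.97 = 46.49 mol
mass = 46.49 × 653.83 = 30400 g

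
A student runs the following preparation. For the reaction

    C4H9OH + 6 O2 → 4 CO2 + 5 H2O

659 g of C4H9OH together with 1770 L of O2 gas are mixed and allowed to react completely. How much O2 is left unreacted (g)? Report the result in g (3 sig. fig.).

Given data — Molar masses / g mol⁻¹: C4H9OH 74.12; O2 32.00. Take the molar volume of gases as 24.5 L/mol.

605 g

n(C4H9OH) = 659.0 / 74.12 = 8.891 mol
n(O2) = 1770 / 24.5 = 72.24 mol
n/ν for C4H9OH = 8.891/1 = 8.891
n/ν for O2 = 72.24/6 = 12.04
Smallest n/ν is C4H9OH → limiting reagent.
O2 consumed = (6/1) × 8.891 = 53.35 mol
O2 remaining = 72.24 − 53.35 = 18.89 mol
mass = 18.89 × 32.00 = 604.5 g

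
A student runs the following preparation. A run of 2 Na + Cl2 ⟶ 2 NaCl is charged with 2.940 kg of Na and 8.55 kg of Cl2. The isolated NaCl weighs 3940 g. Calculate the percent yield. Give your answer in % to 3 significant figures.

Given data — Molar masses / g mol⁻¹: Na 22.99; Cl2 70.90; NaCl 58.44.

52.7 %

n(Na) = 2.940×1000 / 22.99 = 127.9 mol
n(Cl2) = 8.550×1000 / 70.90 = 120.6 mol
n/ν → Na: 63.95, Cl2: 120.6; Na is limiting.
theoretical n(NaCl) = (2/2) × 127.9 = 127.9 mol → 7474 g
% yield = 3940 / 7474 × 100 = 52.72 %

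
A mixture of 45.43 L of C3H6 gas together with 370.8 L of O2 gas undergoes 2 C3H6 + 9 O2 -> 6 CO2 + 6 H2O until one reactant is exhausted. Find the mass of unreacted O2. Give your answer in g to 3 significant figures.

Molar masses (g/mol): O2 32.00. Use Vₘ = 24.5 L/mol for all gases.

n(C3H6) = 45.43 / 24.5 = 1.854 mol
n(O2) = 370.8 / 24.5 = 15.13 mol
n/ν for C3H6 = 1.854/2 = 0.9270
n/ν for O2 = 15.13/9 = 1.681
Smallest n/ν is C3H6 → limiting reagent.
O2 consumed = (9/2) × 1.854 = 8.343 mol
O2 remaining = 15.13 − 8.343 = 6.787 mol
mass = 6.787 × 32.00 = 217.2 g

217 g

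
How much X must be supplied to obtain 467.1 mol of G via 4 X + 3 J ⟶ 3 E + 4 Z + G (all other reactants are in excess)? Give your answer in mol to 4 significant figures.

n(G) = 467.1 mol
n(X) = (4/1) × 467.1 = 1868 mol

1868 mol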